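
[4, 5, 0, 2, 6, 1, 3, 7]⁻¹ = [2, 5, 3, 6, 0, 1, 4, 7]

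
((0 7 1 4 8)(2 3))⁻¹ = (0 8 4 1 7)(2 3)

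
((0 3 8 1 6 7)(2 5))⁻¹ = (0 7 6 1 8 3)(2 5)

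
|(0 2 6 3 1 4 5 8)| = 8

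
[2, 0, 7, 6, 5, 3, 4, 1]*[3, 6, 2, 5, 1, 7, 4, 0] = [2, 3, 0, 4, 7, 5, 1, 6] 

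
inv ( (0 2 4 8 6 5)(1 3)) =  (0 5 6 8 4 2)(1 3)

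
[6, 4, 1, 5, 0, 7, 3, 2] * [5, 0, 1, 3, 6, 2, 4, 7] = [4, 6, 0, 2, 5, 7, 3, 1]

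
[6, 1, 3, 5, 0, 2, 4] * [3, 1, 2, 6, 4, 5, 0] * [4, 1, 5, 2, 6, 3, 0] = [4, 1, 0, 3, 2, 5, 6]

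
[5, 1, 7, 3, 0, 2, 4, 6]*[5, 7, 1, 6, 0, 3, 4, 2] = [3, 7, 2, 6, 5, 1, 0, 4]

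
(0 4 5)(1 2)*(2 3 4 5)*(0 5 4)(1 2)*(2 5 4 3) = (0 3)(1 2 5 4)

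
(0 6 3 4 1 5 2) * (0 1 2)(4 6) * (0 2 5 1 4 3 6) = (0 3)(2 4 5)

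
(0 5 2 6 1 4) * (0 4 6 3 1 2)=(0 5)(1 6 2 3)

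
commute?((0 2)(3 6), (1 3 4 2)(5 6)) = no:(0 2)(3 6)*(1 3 4 2)(5 6) = (0 1 3 5 6 4 2), (1 3 4 2)(5 6)*(0 2)(3 6) = (0 2 1 6 5 3 4)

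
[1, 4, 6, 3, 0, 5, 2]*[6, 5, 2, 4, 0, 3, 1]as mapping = [0→5, 1→0, 2→1, 3→4, 4→6, 5→3, 6→2]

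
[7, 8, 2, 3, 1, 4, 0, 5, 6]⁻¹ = [6, 4, 2, 3, 5, 7, 8, 0, 1]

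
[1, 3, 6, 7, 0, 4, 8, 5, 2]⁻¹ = [4, 0, 8, 1, 5, 7, 2, 3, 6]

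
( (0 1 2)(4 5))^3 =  (4 5)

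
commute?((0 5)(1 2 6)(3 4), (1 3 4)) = no:(0 5)(1 2 6)(3 4)*(1 3 4) = (0 5)(1 2 6 3), (1 3 4)*(0 5)(1 2 6)(3 4) = (0 5)(1 4 2 6)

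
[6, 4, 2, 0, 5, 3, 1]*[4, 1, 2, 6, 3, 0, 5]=[5, 3, 2, 4, 0, 6, 1]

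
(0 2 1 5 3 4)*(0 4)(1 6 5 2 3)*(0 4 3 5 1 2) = (0 5 2 6 1)(3 4)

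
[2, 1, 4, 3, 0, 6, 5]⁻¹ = [4, 1, 0, 3, 2, 6, 5]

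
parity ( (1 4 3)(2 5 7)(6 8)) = odd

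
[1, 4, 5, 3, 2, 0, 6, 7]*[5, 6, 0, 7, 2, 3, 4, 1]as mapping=[0→6, 1→2, 2→3, 3→7, 4→0, 5→5, 6→4, 7→1]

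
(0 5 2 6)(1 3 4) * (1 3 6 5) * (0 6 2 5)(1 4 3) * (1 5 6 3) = (0 4 5 6 3 1 2)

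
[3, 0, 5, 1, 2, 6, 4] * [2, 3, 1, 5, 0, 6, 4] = [5, 2, 6, 3, 1, 4, 0]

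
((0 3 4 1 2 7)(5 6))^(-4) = (0 4 2)(1 7 3)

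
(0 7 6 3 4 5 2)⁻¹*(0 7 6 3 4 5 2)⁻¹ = (0 5 3 7 2 4 6)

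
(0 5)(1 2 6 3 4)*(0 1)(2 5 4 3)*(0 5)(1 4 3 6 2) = (0 3 6 1)(4 5)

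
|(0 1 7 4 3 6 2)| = 7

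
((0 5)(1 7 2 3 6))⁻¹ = (0 5)(1 6 3 2 7)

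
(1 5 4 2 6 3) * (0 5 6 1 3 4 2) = (0 5 2 1 6 4)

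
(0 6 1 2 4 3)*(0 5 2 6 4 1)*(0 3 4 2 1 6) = (0 2 6 3 5 1)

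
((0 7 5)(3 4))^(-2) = (0 7 5)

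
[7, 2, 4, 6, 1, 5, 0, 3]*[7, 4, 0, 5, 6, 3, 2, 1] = [1, 0, 6, 2, 4, 3, 7, 5]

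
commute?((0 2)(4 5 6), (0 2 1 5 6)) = no:(0 2)(4 5 6) * (0 2 1 5 6) = (0 1 5)(4 6), (0 2 1 5 6) * (0 2)(4 5 6) = (1 6 2)(4 5)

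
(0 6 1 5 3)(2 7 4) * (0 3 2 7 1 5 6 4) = (0 4 7)(1 6 5 2)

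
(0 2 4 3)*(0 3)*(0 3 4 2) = (3 4)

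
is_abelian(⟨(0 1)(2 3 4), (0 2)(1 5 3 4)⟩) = no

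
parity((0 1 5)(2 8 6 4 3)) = even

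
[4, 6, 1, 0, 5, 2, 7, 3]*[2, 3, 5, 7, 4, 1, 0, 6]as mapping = [0→4, 1→0, 2→3, 3→2, 4→1, 5→5, 6→6, 7→7]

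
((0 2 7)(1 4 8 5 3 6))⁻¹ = (0 7 2)(1 6 3 5 8 4)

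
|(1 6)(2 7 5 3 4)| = 10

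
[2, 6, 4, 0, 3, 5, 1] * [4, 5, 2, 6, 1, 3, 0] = [2, 0, 1, 4, 6, 3, 5]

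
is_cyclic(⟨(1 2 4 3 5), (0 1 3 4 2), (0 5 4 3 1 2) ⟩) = no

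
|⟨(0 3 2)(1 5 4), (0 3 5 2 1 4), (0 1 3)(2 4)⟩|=720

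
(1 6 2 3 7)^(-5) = ()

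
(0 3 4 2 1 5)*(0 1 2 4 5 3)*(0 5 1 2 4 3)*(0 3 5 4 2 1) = (0 4 5 1 3)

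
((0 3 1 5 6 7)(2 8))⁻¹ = (0 7 6 5 1 3)(2 8)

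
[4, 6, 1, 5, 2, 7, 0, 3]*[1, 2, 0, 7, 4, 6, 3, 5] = [4, 3, 2, 6, 0, 5, 1, 7]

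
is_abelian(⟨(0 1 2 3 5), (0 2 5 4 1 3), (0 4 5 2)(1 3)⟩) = no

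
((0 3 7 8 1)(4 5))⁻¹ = (0 1 8 7 3)(4 5)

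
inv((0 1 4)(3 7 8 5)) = (0 4 1)(3 5 8 7)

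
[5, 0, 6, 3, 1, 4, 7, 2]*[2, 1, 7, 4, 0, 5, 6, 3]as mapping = [0→5, 1→2, 2→6, 3→4, 4→1, 5→0, 6→3, 7→7]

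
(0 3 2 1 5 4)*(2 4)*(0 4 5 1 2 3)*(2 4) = (2 4)(3 5)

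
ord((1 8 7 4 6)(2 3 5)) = 15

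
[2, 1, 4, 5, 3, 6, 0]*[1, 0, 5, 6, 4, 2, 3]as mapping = [0→5, 1→0, 2→4, 3→2, 4→6, 5→3, 6→1]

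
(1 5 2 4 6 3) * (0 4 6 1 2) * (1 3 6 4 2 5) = (0 2 4 3 5)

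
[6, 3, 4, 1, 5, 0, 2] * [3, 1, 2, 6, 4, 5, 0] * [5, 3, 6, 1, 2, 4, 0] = [5, 0, 2, 3, 4, 1, 6]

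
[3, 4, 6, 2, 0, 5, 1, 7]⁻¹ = [4, 6, 3, 0, 1, 5, 2, 7]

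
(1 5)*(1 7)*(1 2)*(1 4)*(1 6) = (1 5 7 2 4 6) 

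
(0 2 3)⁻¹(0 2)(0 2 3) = (2 3)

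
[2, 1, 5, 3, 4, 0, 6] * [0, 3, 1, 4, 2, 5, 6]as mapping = [0→1, 1→3, 2→5, 3→4, 4→2, 5→0, 6→6]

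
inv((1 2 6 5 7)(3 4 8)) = (1 7 5 6 2)(3 8 4)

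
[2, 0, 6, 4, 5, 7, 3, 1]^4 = [4, 3, 5, 1, 0, 2, 7, 6]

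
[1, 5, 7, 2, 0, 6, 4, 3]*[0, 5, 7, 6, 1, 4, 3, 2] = [5, 4, 2, 7, 0, 3, 1, 6]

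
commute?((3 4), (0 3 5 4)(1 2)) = no:(3 4)*(0 3 5 4)(1 2) = (0 3)(1 2)(4 5), (0 3 5 4)(1 2)*(3 4) = (0 4)(1 2)(3 5)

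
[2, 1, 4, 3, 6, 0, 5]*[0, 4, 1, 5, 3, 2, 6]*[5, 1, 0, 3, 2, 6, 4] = [1, 2, 3, 6, 4, 5, 0]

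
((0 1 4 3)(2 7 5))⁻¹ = (0 3 4 1)(2 5 7)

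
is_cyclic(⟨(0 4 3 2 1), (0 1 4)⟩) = no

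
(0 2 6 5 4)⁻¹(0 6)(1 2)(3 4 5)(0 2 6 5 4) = (0 4 3)(1 6)(2 5)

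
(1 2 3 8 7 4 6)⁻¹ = (1 6 4 7 8 3 2)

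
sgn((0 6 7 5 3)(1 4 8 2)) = -1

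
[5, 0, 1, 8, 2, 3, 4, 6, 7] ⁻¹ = [1, 2, 4, 5, 6, 0, 7, 8, 3] 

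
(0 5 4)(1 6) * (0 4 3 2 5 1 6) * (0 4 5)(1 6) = (0 6 1 4 5 3 2)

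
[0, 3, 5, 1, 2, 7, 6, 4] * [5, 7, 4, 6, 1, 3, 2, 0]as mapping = [0→5, 1→6, 2→3, 3→7, 4→4, 5→0, 6→2, 7→1]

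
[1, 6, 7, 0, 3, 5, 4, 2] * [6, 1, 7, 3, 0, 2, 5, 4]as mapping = [0→1, 1→5, 2→4, 3→6, 4→3, 5→2, 6→0, 7→7]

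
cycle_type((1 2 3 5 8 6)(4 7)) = 2.6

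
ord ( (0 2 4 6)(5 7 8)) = 12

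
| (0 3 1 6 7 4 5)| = 7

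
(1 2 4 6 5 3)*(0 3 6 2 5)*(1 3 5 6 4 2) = (0 5 4 1 6)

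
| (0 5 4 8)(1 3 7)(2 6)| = 12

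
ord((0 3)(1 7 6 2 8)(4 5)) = 10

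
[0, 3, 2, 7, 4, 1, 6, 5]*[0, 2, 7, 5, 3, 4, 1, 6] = [0, 5, 7, 6, 3, 2, 1, 4]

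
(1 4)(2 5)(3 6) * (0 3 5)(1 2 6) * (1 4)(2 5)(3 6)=(0 6 2)(3 4 5)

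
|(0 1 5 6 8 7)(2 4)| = 6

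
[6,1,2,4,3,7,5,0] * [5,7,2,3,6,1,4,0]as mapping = [0→4,1→7,2→2,3→6,4→3,5→0,6→1,7→5]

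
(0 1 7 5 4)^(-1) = (0 4 5 7 1)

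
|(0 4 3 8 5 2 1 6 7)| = 9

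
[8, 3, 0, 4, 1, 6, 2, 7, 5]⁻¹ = [2, 4, 6, 1, 3, 8, 5, 7, 0]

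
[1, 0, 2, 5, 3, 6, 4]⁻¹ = [1, 0, 2, 4, 6, 3, 5]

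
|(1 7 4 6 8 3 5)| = 7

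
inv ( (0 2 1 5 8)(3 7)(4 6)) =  (0 8 5 1 2)(3 7)(4 6)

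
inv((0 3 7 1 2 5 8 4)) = (0 4 8 5 2 1 7 3)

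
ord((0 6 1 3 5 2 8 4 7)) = 9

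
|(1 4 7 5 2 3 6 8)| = 8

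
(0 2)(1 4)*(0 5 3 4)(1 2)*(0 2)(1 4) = (0 4)(1 2 5 3)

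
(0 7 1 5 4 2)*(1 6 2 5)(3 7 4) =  (0 4 5 3 7 6 2)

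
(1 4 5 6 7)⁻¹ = (1 7 6 5 4)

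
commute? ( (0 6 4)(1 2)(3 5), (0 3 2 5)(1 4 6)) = no: (0 6 4)(1 2)(3 5)*(0 3 2 5)(1 4 6) = (0 1 5 2 4 3), (0 3 2 5)(1 4 6)*(0 6 4)(1 2)(3 5) = (0 5 6 2 3 1)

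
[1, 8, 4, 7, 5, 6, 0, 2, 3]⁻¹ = [6, 0, 7, 8, 2, 4, 5, 3, 1]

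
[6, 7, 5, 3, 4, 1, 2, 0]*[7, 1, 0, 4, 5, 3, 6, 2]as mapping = [0→6, 1→2, 2→3, 3→4, 4→5, 5→1, 6→0, 7→7]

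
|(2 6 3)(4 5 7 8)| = 12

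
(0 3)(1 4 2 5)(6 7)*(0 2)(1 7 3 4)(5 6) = (0 4)(2 6 3)(5 7)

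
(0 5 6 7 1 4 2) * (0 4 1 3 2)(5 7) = (0 7 3 2 4)(5 6)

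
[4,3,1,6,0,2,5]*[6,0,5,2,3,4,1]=[3,2,0,1,6,5,4]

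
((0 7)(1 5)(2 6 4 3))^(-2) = (2 4)(3 6)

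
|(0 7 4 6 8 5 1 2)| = 8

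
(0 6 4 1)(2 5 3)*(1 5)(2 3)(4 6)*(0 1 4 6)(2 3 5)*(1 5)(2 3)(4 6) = (0 4 3 1 5 2 6)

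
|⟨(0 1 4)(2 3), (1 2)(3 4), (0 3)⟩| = 120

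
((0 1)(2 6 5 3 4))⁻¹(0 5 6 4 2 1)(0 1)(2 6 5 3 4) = (0 1 3 5 2 6)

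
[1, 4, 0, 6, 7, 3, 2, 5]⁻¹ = [2, 0, 6, 5, 1, 7, 3, 4]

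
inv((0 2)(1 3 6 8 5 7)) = (0 2)(1 7 5 8 6 3)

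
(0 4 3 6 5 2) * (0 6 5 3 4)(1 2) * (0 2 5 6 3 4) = (0 2 3 6 4)(1 5)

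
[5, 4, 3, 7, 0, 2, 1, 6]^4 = [7, 2, 1, 4, 3, 6, 5, 0]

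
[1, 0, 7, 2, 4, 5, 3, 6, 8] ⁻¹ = [1, 0, 3, 6, 4, 5, 7, 2, 8] 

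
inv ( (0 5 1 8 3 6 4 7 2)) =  (0 2 7 4 6 3 8 1 5)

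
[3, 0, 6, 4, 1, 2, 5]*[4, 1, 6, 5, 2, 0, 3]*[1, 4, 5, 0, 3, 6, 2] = [6, 3, 0, 5, 4, 2, 1]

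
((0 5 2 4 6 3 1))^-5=(0 2 6 1 5 4 3)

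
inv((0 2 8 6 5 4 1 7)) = (0 7 1 4 5 6 8 2)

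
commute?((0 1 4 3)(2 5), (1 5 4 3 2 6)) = no:(0 1 4 3)(2 5) * (1 5 4 3 2 6) = (0 5 6 1 3)(2 4), (1 5 4 3 2 6) * (0 1 4 3)(2 5) = (0 1 2 6 4)(3 5)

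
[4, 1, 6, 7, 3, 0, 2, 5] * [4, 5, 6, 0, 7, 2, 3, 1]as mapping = [0→7, 1→5, 2→3, 3→1, 4→0, 5→4, 6→6, 7→2]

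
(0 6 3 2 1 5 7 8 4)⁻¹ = (0 4 8 7 5 1 2 3 6)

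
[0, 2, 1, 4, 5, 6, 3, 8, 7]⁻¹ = [0, 2, 1, 6, 3, 4, 5, 8, 7]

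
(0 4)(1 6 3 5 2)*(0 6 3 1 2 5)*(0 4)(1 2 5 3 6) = (1 6 2 5 3 4)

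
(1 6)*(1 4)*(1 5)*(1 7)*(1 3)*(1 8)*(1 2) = (1 6 4 5 7 3 8 2)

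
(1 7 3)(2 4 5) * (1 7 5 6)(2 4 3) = (1 5 4 6)(2 3 7)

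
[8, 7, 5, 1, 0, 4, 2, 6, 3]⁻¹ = [4, 3, 6, 8, 5, 2, 7, 1, 0]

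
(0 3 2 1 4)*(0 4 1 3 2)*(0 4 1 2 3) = (0 3 4 1 2)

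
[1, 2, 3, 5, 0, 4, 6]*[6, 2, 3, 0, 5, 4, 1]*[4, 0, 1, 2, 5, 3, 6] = [1, 2, 4, 5, 6, 3, 0]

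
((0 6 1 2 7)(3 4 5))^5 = (3 5 4)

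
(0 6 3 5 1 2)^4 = (0 1 3)(2 5 6)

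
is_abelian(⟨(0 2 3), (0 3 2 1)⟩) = no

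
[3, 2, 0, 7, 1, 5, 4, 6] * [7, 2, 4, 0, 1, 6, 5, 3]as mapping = [0→0, 1→4, 2→7, 3→3, 4→2, 5→6, 6→1, 7→5]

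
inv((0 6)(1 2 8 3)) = (0 6)(1 3 8 2)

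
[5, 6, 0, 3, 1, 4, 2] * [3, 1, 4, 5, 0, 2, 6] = [2, 6, 3, 5, 1, 0, 4]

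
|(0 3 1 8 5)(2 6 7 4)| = 20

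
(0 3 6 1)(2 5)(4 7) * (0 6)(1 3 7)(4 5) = (0 7 5 2 4 1 6 3)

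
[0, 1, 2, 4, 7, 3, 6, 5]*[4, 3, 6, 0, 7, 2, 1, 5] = [4, 3, 6, 7, 5, 0, 1, 2]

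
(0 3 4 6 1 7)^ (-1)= (0 7 1 6 4 3)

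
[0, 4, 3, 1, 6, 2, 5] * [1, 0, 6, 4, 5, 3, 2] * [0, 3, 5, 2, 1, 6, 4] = [3, 6, 1, 0, 5, 4, 2]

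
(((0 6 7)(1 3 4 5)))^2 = (0 7 6)(1 4)(3 5)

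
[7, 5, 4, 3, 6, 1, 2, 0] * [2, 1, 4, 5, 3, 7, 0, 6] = [6, 7, 3, 5, 0, 1, 4, 2]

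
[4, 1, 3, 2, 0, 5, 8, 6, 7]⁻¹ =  [4, 1, 3, 2, 0, 5, 7, 8, 6]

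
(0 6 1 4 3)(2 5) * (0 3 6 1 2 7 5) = (0 1 4 6 2)(5 7)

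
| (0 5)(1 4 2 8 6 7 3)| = 14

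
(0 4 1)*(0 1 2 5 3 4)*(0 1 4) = (0 1 4 2 5 3)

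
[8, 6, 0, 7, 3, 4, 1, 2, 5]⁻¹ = [2, 6, 7, 4, 5, 8, 1, 3, 0]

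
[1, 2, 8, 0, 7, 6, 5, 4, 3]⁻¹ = [3, 0, 1, 8, 7, 6, 5, 4, 2]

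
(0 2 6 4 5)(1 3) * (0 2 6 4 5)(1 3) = (0 6 5 2 4)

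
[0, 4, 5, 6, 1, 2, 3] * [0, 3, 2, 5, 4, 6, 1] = [0, 4, 6, 1, 3, 2, 5]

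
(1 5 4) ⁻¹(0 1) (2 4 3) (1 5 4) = (0 5) (1 3 2) 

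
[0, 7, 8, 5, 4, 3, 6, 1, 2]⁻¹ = [0, 7, 8, 5, 4, 3, 6, 1, 2]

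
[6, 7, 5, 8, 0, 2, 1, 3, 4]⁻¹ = [4, 6, 5, 7, 8, 2, 0, 1, 3]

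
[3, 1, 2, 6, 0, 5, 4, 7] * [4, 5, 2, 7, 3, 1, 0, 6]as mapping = [0→7, 1→5, 2→2, 3→0, 4→4, 5→1, 6→3, 7→6]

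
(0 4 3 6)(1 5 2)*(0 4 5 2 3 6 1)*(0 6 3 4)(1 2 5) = (0 1 5 4 3 2 6)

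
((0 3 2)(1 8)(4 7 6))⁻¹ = (0 2 3)(1 8)(4 6 7)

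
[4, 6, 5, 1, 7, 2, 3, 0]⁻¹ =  [7, 3, 5, 6, 0, 2, 1, 4]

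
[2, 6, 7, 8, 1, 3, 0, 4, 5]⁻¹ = [6, 4, 0, 5, 7, 8, 1, 2, 3]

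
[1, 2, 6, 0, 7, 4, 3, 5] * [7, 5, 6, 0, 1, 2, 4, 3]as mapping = [0→5, 1→6, 2→4, 3→7, 4→3, 5→1, 6→0, 7→2]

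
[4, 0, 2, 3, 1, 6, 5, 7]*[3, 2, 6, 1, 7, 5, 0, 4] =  [7, 3, 6, 1, 2, 0, 5, 4]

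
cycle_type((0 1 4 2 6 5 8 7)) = 8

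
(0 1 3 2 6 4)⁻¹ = (0 4 6 2 3 1)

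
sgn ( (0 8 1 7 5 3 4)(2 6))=-1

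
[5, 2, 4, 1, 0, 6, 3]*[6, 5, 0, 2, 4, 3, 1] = [3, 0, 4, 5, 6, 1, 2]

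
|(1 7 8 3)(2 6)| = 4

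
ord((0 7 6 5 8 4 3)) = 7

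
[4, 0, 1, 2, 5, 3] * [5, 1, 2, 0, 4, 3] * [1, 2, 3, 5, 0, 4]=[0, 4, 2, 3, 5, 1]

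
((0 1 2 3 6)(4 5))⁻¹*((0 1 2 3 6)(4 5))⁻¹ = (0 3 1 6 2)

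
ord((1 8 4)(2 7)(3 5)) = 6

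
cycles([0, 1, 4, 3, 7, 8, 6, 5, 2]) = (2 4 7 5 8)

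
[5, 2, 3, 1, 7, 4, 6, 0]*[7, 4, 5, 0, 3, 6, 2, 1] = [6, 5, 0, 4, 1, 3, 2, 7]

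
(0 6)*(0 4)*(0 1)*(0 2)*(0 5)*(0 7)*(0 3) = (0 6 4 1 2 5 7 3)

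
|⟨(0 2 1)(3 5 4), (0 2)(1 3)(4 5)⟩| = 24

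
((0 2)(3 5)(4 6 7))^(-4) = (4 7 6)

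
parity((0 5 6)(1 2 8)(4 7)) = odd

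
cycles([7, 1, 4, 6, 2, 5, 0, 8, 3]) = (0 7 8 3 6)(2 4)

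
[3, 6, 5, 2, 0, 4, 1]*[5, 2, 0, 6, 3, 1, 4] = [6, 4, 1, 0, 5, 3, 2]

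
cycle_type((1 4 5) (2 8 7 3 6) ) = 3.5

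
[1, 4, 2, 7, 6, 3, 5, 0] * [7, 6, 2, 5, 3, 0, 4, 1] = [6, 3, 2, 1, 4, 5, 0, 7]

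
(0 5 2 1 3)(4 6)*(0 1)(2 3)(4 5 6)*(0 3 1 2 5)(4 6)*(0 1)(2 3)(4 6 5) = (0 6 1 4 5)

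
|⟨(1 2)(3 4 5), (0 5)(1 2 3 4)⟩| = 720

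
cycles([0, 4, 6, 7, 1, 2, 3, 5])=(1 4)(2 6 3 7 5)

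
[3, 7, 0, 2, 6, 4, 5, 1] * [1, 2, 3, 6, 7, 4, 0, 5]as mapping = [0→6, 1→5, 2→1, 3→3, 4→0, 5→7, 6→4, 7→2]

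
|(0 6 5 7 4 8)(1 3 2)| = 6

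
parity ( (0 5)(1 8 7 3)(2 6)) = odd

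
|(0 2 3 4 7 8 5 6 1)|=9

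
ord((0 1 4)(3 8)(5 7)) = 6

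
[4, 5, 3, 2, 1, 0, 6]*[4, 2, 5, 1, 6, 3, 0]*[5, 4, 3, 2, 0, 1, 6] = [6, 2, 4, 1, 3, 0, 5]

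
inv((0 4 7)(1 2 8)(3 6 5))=(0 7 4)(1 8 2)(3 5 6)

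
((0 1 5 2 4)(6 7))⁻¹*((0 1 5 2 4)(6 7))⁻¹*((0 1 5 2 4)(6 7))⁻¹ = (0 5 4 1 2)(6 7)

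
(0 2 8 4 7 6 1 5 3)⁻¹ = (0 3 5 1 6 7 4 8 2)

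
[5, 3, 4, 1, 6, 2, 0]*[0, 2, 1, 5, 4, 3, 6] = [3, 5, 4, 2, 6, 1, 0]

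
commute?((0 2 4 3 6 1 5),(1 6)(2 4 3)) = no:(0 2 4 3 6 1 5)*(1 6)(2 4 3) = (0 4 2 3 1 5),(1 6)(2 4 3)*(0 2 4 3 6 1 5) = (0 2 3 4 6 5)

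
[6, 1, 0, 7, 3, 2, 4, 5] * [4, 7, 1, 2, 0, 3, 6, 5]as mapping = [0→6, 1→7, 2→4, 3→5, 4→2, 5→1, 6→0, 7→3]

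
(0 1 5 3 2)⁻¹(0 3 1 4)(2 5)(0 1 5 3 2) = (0 3)(1 2 5 4)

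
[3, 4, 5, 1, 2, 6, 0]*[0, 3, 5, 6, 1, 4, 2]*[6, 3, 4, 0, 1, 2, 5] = [5, 3, 1, 0, 2, 4, 6]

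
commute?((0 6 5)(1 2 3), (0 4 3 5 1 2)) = no:(0 6 5)(1 2 3)*(0 4 3 5 1 2) = (0 6 1)(2 5 4 3), (0 4 3 5 1 2)*(0 6 5)(1 2 3) = (0 4 1 3)(2 6 5)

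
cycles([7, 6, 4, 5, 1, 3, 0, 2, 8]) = (0 7 2 4 1 6)(3 5)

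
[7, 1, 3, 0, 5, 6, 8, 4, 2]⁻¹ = [3, 1, 8, 2, 7, 4, 5, 0, 6]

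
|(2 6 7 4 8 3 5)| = 7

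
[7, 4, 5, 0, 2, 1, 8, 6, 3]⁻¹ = [3, 5, 4, 8, 1, 2, 7, 0, 6]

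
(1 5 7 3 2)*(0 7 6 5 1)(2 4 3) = (0 7 2)(3 4)(5 6)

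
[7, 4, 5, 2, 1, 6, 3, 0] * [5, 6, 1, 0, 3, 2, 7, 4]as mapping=[0→4, 1→3, 2→2, 3→1, 4→6, 5→7, 6→0, 7→5]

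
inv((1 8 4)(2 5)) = (1 4 8)(2 5)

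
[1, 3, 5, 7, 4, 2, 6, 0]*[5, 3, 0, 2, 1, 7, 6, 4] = [3, 2, 7, 4, 1, 0, 6, 5]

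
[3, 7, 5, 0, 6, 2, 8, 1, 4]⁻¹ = [3, 7, 5, 0, 8, 2, 4, 1, 6]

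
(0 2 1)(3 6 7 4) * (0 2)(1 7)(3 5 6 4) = (1 2 7 3 4 5 6)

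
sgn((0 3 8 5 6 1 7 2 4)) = 1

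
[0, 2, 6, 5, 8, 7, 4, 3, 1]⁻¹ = [0, 8, 1, 7, 6, 3, 2, 5, 4]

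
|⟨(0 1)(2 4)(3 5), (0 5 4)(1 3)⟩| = 72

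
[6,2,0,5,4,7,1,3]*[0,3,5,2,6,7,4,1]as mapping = [0→4,1→5,2→0,3→7,4→6,5→1,6→3,7→2]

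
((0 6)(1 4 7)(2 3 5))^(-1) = (0 6)(1 7 4)(2 5 3)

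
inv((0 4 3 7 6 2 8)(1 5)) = (0 8 2 6 7 3 4)(1 5)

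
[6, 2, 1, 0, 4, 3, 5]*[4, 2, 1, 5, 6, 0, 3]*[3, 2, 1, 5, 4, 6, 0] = [5, 2, 1, 4, 0, 6, 3]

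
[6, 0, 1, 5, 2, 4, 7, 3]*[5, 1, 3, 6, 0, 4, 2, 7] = [2, 5, 1, 4, 3, 0, 7, 6]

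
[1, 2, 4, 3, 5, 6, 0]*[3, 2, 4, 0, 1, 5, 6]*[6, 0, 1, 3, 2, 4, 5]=[1, 2, 0, 6, 4, 5, 3]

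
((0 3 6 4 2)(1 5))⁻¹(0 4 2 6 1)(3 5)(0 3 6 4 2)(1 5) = (0 4 5 3 2)(1 6)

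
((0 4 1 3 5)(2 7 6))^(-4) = (0 4 1 3 5)(2 6 7)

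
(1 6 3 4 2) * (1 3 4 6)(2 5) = (2 3 6 4 5)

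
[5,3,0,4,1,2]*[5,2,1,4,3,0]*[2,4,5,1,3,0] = [2,3,0,1,5,4]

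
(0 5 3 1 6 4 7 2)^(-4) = (0 6)(1 2)(3 7)(4 5)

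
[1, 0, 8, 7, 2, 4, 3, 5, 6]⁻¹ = [1, 0, 4, 6, 5, 7, 8, 3, 2]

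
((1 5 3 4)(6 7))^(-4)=()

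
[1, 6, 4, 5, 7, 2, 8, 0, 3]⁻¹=[7, 0, 5, 8, 2, 3, 1, 4, 6]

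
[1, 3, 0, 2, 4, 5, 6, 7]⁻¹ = [2, 0, 3, 1, 4, 5, 6, 7]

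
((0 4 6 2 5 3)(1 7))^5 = (0 3 5 2 6 4)(1 7)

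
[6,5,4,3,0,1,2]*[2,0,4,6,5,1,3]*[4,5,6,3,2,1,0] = [3,5,1,0,6,4,2]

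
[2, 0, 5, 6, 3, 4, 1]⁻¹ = [1, 6, 0, 4, 5, 2, 3]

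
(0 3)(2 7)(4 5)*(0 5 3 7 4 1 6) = (0 7 2 4 3 5 1 6)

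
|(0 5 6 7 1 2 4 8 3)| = 9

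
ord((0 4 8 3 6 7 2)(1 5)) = 14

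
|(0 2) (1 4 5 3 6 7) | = 6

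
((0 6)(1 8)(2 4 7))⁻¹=(0 6)(1 8)(2 7 4)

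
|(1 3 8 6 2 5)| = 6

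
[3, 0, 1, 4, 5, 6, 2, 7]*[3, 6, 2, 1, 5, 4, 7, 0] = [1, 3, 6, 5, 4, 7, 2, 0]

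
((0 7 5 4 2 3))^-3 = (0 4)(2 7)(3 5)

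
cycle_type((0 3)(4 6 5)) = 2.3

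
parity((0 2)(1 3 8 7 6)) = odd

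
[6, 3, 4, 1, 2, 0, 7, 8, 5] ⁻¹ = [5, 3, 4, 1, 2, 8, 0, 6, 7] 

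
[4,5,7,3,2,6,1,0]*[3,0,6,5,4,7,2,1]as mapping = [0→4,1→7,2→1,3→5,4→6,5→2,6→0,7→3]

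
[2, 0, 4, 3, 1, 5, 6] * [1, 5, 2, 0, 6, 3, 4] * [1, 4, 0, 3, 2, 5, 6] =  [0, 4, 6, 1, 5, 3, 2]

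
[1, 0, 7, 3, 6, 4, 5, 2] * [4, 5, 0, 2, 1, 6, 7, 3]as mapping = [0→5, 1→4, 2→3, 3→2, 4→7, 5→1, 6→6, 7→0]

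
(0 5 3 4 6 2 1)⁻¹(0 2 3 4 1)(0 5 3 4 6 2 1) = (0 5 1 4 6)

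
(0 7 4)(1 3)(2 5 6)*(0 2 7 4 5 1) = (0 4 2 1 3)(5 6 7)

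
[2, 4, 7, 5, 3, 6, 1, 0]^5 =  [7, 1, 0, 3, 4, 5, 6, 2]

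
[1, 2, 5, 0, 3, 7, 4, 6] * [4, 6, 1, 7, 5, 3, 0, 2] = [6, 1, 3, 4, 7, 2, 5, 0]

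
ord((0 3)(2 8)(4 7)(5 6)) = 2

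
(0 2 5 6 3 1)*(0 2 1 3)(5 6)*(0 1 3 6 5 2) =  (0 3 6 1)(2 5)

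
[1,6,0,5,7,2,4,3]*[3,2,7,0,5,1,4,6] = [2,4,3,1,6,7,5,0]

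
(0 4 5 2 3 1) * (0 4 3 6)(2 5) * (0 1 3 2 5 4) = (0 2 6 1)(4 5)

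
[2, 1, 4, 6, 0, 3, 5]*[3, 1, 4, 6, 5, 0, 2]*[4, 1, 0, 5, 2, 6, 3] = [2, 1, 6, 0, 5, 3, 4]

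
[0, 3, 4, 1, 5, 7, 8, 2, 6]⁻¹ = [0, 3, 7, 1, 2, 4, 8, 5, 6]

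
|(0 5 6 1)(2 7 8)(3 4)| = 12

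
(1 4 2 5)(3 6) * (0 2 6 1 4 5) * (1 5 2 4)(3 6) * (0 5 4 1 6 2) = (0 1)(2 5 6)(3 4)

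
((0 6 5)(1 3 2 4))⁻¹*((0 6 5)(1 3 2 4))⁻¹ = (0 6 5)(1 2)(3 4)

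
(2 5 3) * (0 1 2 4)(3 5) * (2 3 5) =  (0 1 3 4)(2 5)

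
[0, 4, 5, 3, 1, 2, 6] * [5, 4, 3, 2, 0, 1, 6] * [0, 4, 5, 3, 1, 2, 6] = [2, 0, 4, 5, 1, 3, 6]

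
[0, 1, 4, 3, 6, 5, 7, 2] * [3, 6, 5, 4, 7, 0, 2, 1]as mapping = [0→3, 1→6, 2→7, 3→4, 4→2, 5→0, 6→1, 7→5]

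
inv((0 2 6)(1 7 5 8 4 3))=(0 6 2)(1 3 4 8 5 7)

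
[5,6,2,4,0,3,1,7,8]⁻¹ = [4,6,2,5,3,0,1,7,8]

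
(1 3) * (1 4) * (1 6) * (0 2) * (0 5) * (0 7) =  (0 2 5 7) (1 3 4 6) 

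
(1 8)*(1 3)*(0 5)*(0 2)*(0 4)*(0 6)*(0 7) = (0 5 2 4 6 7)(1 8 3)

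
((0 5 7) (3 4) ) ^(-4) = (0 7 5) 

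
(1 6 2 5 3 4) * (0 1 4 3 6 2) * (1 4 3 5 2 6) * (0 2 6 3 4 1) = (0 1 3 5)(2 6)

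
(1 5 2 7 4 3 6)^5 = (1 3 7 5 6 4 2)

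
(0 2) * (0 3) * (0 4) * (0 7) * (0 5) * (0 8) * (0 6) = (0 2 3 4 7 5 8 6)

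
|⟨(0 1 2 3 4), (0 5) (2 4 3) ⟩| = 720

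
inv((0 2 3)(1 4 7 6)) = (0 3 2)(1 6 7 4)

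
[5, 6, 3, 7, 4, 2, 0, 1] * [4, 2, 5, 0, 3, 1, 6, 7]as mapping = [0→1, 1→6, 2→0, 3→7, 4→3, 5→5, 6→4, 7→2]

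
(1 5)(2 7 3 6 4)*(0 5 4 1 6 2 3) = (0 5 6 1 4 3 2 7)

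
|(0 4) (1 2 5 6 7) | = 10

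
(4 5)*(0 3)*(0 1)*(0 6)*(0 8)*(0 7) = (0 3 1 6 8 7)(4 5)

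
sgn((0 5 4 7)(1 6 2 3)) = 1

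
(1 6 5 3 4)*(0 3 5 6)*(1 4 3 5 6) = (0 5 6 1)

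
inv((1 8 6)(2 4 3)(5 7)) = (1 6 8)(2 3 4)(5 7)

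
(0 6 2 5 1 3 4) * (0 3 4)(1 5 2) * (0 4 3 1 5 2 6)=(1 3 4)(2 6 5)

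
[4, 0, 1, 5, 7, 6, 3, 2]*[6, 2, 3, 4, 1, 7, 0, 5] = [1, 6, 2, 7, 5, 0, 4, 3]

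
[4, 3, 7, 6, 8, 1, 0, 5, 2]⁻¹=[6, 5, 8, 1, 0, 7, 3, 2, 4]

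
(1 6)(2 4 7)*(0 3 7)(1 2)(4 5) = (0 3 7 1 6 2 5 4)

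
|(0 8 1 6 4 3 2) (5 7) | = 14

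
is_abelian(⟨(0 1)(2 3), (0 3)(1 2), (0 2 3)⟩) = no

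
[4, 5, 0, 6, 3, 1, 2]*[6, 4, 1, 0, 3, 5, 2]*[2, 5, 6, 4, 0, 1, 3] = [4, 1, 3, 6, 2, 0, 5]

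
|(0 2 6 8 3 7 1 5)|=8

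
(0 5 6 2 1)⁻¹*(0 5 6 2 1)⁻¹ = (0 2 5 1 6)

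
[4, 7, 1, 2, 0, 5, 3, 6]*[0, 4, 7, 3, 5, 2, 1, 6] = [5, 6, 4, 7, 0, 2, 3, 1]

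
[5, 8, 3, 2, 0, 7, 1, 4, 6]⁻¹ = [4, 6, 3, 2, 7, 0, 8, 5, 1]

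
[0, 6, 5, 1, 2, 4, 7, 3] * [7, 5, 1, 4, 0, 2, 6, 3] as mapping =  [0→7, 1→6, 2→2, 3→5, 4→1, 5→0, 6→3, 7→4] 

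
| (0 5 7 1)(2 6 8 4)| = 4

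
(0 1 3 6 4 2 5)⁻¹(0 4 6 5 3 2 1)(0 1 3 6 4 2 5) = (0 6 5 3 1 2 4)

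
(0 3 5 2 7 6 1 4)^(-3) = (0 6 5 4 7 3 1 2)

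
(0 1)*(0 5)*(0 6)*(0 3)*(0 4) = (0 1 5 6 3 4)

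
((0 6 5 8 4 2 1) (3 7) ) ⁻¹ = (0 1 2 4 8 5 6) (3 7) 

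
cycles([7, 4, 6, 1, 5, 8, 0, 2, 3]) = (0 7 2 6)(1 4 5 8 3)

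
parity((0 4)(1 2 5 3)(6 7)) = odd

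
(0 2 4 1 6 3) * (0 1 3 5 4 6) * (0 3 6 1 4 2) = (1 3 4 6 5 2)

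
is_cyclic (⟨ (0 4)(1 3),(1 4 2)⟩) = no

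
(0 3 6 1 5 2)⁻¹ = (0 2 5 1 6 3)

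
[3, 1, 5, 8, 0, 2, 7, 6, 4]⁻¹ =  [4, 1, 5, 0, 8, 2, 7, 6, 3]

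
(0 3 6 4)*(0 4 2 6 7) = (0 3 7)(2 6)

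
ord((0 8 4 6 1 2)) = 6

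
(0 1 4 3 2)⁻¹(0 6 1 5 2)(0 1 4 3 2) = (0 1 6 4 5)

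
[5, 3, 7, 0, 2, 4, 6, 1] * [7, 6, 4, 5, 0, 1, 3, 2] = [1, 5, 2, 7, 4, 0, 3, 6]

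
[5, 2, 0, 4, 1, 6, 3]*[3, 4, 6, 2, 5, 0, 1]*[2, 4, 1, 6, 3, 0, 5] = [2, 5, 6, 0, 3, 4, 1]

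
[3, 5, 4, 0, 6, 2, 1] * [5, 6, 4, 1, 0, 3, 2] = [1, 3, 0, 5, 2, 4, 6]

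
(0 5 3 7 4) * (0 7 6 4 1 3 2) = (0 5 2) (1 3 6 4 7) 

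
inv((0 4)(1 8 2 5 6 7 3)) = (0 4)(1 3 7 6 5 2 8)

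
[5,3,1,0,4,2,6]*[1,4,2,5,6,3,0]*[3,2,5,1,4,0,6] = [1,0,4,2,6,5,3]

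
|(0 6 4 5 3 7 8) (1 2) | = 14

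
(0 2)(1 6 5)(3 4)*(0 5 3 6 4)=(0 2 5 1 4 6 3)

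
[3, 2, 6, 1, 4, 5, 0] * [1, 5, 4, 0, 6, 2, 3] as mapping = [0→0, 1→4, 2→3, 3→5, 4→6, 5→2, 6→1] 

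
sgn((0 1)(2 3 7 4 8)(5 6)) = 1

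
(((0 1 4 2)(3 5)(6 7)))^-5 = (0 2 4 1)(3 5)(6 7)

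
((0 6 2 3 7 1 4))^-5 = (0 2 7 4 6 3 1)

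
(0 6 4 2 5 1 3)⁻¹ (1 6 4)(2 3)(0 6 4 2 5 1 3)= (0 5)(2 3 4)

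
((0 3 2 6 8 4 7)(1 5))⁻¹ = (0 7 4 8 6 2 3)(1 5)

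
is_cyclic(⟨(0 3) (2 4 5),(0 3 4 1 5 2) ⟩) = no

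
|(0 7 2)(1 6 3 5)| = 12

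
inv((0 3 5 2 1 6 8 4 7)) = (0 7 4 8 6 1 2 5 3)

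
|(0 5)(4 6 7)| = 6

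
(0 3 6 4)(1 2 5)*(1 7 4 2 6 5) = (0 3 5 7 4)(1 6 2)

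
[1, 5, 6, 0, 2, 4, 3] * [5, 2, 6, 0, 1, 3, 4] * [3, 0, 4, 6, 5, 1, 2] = [4, 6, 5, 1, 2, 0, 3]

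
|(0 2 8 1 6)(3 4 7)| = 15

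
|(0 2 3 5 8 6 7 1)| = 8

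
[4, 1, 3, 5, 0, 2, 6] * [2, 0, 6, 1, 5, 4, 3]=[5, 0, 1, 4, 2, 6, 3]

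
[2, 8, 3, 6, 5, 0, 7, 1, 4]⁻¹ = [5, 7, 0, 2, 8, 4, 3, 6, 1]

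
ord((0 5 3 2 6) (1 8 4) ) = 15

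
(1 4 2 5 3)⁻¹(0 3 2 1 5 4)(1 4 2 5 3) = (0 1 5 4 3 2)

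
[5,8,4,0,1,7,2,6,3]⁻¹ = [3,4,6,8,2,0,7,5,1]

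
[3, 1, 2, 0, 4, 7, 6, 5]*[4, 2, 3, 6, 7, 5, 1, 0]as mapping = [0→6, 1→2, 2→3, 3→4, 4→7, 5→0, 6→1, 7→5]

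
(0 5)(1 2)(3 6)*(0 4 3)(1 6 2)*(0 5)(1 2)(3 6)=(1 2 3)(4 6 5)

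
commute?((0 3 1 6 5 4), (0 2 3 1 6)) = no:(0 3 1 6 5 4)*(0 2 3 1 6) = (0 1)(2 3 6 5 4), (0 2 3 1 6)*(0 3 1 6 5 4) = (0 2 1 5 4)(3 6)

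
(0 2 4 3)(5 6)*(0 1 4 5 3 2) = (1 4 2 5 6 3)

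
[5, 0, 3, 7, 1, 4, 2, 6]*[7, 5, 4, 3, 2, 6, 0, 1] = [6, 7, 3, 1, 5, 2, 4, 0]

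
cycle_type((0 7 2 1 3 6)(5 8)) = 2.6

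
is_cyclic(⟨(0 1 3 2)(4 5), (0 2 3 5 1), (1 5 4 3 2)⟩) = no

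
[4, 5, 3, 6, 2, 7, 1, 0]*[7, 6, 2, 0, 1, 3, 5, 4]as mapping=[0→1, 1→3, 2→0, 3→5, 4→2, 5→4, 6→6, 7→7]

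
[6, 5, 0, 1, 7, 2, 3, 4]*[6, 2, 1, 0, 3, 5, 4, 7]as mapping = [0→4, 1→5, 2→6, 3→2, 4→7, 5→1, 6→0, 7→3]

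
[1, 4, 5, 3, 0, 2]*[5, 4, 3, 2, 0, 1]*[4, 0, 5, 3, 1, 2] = [1, 4, 0, 5, 2, 3]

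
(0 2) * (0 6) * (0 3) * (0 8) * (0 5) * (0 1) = (0 2 6 3 8 5 1)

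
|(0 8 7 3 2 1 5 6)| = 8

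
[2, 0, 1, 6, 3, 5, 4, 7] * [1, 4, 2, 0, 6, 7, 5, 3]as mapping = [0→2, 1→1, 2→4, 3→5, 4→0, 5→7, 6→6, 7→3]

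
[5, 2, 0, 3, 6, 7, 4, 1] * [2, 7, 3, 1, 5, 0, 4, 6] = [0, 3, 2, 1, 4, 6, 5, 7]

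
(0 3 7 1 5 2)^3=(0 1)(2 7)(3 5)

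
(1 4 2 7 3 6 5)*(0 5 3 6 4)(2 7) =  (0 5 1)(3 4 7 6)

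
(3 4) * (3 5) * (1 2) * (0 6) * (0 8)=(0 6 8)(1 2)(3 4 5)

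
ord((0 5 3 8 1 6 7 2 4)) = 9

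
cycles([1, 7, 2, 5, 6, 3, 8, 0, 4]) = (0 1 7)(3 5)(4 6 8)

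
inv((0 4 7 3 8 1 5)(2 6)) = (0 5 1 8 3 7 4)(2 6)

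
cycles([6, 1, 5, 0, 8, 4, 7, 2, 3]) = (0 6 7 2 5 4 8 3)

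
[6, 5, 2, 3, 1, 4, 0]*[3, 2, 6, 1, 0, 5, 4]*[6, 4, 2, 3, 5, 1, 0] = [5, 1, 0, 4, 2, 6, 3]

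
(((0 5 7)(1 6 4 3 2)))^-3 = (1 4 2 6 3)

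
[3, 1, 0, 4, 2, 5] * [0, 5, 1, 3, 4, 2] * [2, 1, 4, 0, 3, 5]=[0, 5, 2, 3, 1, 4]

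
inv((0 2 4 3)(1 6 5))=(0 3 4 2)(1 5 6)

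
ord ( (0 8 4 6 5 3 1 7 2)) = 9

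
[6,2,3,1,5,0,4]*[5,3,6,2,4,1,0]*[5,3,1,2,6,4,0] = [5,0,1,2,3,4,6]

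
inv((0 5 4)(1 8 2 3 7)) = (0 4 5)(1 7 3 2 8)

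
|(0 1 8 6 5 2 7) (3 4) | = 14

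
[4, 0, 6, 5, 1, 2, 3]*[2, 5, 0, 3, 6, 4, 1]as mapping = [0→6, 1→2, 2→1, 3→4, 4→5, 5→0, 6→3]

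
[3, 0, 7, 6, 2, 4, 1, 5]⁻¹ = [1, 6, 4, 0, 5, 7, 3, 2]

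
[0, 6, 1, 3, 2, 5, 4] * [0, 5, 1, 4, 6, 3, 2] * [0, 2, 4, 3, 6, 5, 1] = [0, 4, 5, 6, 2, 3, 1]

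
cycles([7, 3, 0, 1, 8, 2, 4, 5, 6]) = (0 7 5 2)(1 3)(4 8 6)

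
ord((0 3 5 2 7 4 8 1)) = 8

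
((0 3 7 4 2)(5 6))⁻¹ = (0 2 4 7 3)(5 6)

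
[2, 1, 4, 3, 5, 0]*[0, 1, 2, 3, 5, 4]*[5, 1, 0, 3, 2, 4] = [0, 1, 4, 3, 2, 5]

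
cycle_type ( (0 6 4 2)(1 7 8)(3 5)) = 2.3.4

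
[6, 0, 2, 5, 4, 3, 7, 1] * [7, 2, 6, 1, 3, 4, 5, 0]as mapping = [0→5, 1→7, 2→6, 3→4, 4→3, 5→1, 6→0, 7→2]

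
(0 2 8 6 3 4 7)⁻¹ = (0 7 4 3 6 8 2)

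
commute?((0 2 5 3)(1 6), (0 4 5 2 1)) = no:(0 2 5 3)(1 6)*(0 4 5 2 1) = (0 1 6)(3 4 5), (0 4 5 2 1)*(0 2 5 3)(1 6) = (0 4 3)(1 2 6)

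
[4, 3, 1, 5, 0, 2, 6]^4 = [0, 1, 2, 3, 4, 5, 6]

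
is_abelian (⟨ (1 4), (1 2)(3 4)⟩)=no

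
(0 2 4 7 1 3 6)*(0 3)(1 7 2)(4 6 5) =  (0 1)(2 6 3 5 4)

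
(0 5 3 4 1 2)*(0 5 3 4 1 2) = (0 3 1)(2 5 4)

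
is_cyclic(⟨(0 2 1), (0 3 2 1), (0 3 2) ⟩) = no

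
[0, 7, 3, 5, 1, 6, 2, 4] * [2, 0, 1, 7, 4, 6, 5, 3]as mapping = [0→2, 1→3, 2→7, 3→6, 4→0, 5→5, 6→1, 7→4]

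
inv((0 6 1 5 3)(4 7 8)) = (0 3 5 1 6)(4 8 7)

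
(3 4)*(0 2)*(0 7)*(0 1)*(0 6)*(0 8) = (0 2 7 1 6 8)(3 4)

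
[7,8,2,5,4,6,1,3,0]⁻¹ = [8,6,2,7,4,3,5,0,1]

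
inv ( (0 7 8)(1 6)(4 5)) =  (0 8 7)(1 6)(4 5)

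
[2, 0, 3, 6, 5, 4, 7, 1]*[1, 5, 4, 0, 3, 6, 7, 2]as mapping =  [0→4, 1→1, 2→0, 3→7, 4→6, 5→3, 6→2, 7→5]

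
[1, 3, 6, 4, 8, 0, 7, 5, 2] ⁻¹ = [5, 0, 8, 1, 3, 7, 2, 6, 4] 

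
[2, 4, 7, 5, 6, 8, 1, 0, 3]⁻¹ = [7, 6, 0, 8, 1, 3, 4, 2, 5]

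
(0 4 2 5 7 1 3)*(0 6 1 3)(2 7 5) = (0 4 7 3 6 1)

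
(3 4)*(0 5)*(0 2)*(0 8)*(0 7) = (0 5 2 8 7) (3 4) 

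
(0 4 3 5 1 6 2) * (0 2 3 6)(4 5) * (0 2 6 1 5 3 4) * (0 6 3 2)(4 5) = (0 2 3 6 5 4 1)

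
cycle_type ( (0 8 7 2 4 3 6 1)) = 8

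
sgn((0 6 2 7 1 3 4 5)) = -1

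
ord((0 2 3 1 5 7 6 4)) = 8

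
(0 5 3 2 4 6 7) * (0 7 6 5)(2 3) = (2 4 5)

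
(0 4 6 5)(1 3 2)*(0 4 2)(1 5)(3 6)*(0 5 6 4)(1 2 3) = (0 3 5)(1 4)(2 6)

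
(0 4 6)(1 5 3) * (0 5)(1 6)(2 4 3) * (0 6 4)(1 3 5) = (0 5 2)(1 6)(3 4)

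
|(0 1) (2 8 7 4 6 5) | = 6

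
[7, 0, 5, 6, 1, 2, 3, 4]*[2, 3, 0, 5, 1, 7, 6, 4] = [4, 2, 7, 6, 3, 0, 5, 1]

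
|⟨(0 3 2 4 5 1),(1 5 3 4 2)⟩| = 720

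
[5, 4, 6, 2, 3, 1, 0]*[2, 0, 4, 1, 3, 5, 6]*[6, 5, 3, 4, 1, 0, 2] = [0, 4, 2, 1, 5, 6, 3]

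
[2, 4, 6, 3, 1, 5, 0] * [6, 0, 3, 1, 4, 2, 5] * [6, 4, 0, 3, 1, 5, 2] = [3, 1, 5, 4, 6, 0, 2]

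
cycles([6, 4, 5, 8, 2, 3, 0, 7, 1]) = (0 6)(1 4 2 5 3 8)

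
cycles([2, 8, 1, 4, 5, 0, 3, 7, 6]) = (0 2 1 8 6 3 4 5)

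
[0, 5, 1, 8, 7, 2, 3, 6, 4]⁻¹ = [0, 2, 5, 6, 8, 1, 7, 4, 3]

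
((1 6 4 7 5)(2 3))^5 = (2 3)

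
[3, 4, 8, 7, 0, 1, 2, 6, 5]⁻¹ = [4, 5, 6, 0, 1, 8, 7, 3, 2]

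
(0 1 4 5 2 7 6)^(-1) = (0 6 7 2 5 4 1)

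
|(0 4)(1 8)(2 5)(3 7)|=2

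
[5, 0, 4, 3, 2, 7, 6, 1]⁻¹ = [1, 7, 4, 3, 2, 0, 6, 5]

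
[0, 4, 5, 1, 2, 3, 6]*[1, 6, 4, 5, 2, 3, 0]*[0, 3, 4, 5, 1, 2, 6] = [3, 4, 5, 6, 1, 2, 0] 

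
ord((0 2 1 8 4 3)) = 6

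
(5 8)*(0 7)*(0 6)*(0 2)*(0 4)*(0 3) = (0 7 6 2 4 3)(5 8)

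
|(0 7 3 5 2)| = 5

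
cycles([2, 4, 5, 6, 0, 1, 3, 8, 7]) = (0 2 5 1 4)(3 6)(7 8)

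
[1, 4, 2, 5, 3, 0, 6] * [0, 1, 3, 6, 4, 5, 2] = [1, 4, 3, 5, 6, 0, 2]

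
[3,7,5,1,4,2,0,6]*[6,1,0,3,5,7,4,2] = [3,2,7,1,5,0,6,4]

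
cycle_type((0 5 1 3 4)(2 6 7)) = 3.5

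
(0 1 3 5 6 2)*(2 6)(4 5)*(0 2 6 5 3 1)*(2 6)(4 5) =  (2 6 4 3 5)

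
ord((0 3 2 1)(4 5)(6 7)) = 4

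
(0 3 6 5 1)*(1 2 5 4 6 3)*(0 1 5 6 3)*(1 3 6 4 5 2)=(0 2 4 6 5 1 3)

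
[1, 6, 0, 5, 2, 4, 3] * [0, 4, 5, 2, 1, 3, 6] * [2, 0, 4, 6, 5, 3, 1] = [5, 1, 2, 6, 3, 0, 4]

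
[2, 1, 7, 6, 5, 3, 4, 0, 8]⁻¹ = [7, 1, 0, 5, 6, 4, 3, 2, 8]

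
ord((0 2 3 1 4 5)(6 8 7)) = 6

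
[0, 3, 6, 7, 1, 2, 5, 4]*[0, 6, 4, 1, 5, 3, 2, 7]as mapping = [0→0, 1→1, 2→2, 3→7, 4→6, 5→4, 6→3, 7→5]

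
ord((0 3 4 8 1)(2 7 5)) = 15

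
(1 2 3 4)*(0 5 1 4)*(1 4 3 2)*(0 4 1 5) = (1 5)(3 4)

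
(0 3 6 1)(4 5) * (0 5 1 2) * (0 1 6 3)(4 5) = (1 4 6 2)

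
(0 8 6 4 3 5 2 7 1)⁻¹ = (0 1 7 2 5 3 4 6 8)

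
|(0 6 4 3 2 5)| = 6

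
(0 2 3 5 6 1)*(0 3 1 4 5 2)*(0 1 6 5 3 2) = (0 1 2 6 4 3)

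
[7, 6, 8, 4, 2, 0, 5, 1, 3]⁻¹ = [5, 7, 4, 8, 3, 6, 1, 0, 2]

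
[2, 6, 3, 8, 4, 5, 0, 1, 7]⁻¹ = [6, 7, 0, 2, 4, 5, 1, 8, 3]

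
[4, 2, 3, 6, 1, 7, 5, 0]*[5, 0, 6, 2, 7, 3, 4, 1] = [7, 6, 2, 4, 0, 1, 3, 5]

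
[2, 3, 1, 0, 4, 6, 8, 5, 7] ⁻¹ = [3, 2, 0, 1, 4, 7, 5, 8, 6] 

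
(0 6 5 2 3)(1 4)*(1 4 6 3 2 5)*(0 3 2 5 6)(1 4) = (0 2 5 6 4 1)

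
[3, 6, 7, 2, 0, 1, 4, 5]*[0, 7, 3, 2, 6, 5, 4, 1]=[2, 4, 1, 3, 0, 7, 6, 5]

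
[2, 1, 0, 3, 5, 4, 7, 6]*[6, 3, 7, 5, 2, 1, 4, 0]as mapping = [0→7, 1→3, 2→6, 3→5, 4→1, 5→2, 6→0, 7→4]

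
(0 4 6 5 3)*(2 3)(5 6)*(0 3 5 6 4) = (2 5)(4 6)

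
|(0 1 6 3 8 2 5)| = 7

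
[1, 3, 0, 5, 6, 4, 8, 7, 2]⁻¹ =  [2, 0, 8, 1, 5, 3, 4, 7, 6]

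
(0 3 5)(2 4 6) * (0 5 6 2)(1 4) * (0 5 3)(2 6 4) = (1 2)(3 4 6 5)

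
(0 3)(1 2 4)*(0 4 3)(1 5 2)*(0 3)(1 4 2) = (0 3 2)(1 4 5)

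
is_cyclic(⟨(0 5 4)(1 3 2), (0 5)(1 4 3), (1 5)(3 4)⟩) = no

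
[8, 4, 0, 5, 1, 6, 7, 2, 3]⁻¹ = [2, 4, 7, 8, 1, 3, 5, 6, 0]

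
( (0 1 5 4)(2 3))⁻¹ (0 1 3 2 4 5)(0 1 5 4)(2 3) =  (0 4 1 5 2 3)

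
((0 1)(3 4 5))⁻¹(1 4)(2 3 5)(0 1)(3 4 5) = (0 5)(2 4 3)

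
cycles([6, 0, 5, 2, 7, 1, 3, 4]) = (0 6 3 2 5 1)(4 7)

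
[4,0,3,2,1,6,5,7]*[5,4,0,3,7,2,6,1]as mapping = [0→7,1→5,2→3,3→0,4→4,5→6,6→2,7→1]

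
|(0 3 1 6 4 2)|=6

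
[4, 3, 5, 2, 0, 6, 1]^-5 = [4, 1, 2, 3, 0, 5, 6]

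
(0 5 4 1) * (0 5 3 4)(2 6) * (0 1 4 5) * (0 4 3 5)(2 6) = (0 5 1 4 3)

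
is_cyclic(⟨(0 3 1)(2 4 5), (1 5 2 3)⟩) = no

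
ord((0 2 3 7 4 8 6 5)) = 8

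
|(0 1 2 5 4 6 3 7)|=8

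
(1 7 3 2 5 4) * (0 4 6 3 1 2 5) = (0 4 2)(1 7)(3 5 6)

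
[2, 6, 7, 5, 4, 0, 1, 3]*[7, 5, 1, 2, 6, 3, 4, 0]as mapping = [0→1, 1→4, 2→0, 3→3, 4→6, 5→7, 6→5, 7→2]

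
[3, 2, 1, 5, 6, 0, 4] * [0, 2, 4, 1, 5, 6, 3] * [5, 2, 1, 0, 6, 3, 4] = [2, 6, 1, 4, 0, 5, 3]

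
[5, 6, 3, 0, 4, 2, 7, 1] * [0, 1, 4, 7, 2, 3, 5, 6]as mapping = [0→3, 1→5, 2→7, 3→0, 4→2, 5→4, 6→6, 7→1]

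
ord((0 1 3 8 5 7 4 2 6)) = 9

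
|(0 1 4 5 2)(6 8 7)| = 15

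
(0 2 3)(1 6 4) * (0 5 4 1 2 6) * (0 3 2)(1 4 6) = (0 1 3 5 6 4)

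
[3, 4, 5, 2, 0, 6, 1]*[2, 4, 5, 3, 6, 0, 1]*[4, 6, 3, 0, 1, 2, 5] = [0, 5, 4, 2, 3, 6, 1]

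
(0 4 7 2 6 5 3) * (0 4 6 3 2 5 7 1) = (0 6 7 5 2 3 4 1)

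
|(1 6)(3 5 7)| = 6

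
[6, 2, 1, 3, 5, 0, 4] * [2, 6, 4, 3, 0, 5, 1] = [1, 4, 6, 3, 5, 2, 0]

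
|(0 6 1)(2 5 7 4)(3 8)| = 12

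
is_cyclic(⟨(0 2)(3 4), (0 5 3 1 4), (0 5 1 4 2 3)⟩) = no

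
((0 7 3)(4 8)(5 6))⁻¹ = (0 3 7)(4 8)(5 6)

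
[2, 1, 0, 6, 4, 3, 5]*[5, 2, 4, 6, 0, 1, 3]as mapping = [0→4, 1→2, 2→5, 3→3, 4→0, 5→6, 6→1]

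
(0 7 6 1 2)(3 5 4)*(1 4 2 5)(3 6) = (0 7 3 1 5 2)(4 6)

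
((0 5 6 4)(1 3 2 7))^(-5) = (0 4 6 5)(1 7 2 3)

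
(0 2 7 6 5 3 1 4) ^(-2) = (0 1 5 7) (2 4 3 6) 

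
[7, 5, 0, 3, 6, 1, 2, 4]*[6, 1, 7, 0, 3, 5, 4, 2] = [2, 5, 6, 0, 4, 1, 7, 3]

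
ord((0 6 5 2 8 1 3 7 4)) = 9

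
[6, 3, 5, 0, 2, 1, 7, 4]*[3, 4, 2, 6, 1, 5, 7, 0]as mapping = [0→7, 1→6, 2→5, 3→3, 4→2, 5→4, 6→0, 7→1]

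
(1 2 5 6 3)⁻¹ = (1 3 6 5 2)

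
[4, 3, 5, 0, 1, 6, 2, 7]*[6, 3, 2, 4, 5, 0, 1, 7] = [5, 4, 0, 6, 3, 1, 2, 7]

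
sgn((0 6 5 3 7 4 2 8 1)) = 1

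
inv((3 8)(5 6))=(3 8)(5 6)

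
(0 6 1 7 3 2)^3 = (0 7)(1 2)(3 6)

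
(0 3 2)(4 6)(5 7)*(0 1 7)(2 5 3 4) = (0 4 6 2 1 7 3 5)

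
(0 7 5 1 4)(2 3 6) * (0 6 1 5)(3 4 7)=(0 3 1 7)(2 4 6)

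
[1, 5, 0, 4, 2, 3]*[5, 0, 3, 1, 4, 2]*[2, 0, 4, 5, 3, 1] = [2, 4, 1, 3, 5, 0]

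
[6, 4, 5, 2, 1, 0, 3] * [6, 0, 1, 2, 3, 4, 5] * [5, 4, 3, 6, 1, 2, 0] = [2, 6, 1, 4, 5, 0, 3]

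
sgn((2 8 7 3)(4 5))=1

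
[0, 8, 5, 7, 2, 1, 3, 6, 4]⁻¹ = [0, 5, 4, 6, 8, 2, 7, 3, 1]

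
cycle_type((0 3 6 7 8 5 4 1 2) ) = 9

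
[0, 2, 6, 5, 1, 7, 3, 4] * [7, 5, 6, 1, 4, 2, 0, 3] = [7, 6, 0, 2, 5, 3, 1, 4]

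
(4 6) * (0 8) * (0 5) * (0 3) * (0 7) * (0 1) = (0 8 5 3 7 1)(4 6)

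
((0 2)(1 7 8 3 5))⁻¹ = (0 2)(1 5 3 8 7)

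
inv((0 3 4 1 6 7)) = (0 7 6 1 4 3)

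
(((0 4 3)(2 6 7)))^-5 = (0 4 3)(2 6 7)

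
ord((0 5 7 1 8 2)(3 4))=6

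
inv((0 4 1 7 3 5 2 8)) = (0 8 2 5 3 7 1 4)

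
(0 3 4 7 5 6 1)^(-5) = (0 4 5 1 3 7 6)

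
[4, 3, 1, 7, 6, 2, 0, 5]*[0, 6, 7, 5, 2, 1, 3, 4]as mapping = [0→2, 1→5, 2→6, 3→4, 4→3, 5→7, 6→0, 7→1]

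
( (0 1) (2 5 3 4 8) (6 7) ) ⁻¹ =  (0 1) (2 8 4 3 5) (6 7) 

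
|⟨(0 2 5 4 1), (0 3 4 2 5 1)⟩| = 720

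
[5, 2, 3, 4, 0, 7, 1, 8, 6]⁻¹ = [4, 6, 1, 2, 3, 0, 8, 5, 7]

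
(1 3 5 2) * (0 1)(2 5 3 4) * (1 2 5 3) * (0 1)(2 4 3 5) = (0 4 2 1 3)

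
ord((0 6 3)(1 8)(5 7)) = 6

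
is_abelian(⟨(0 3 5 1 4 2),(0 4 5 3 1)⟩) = no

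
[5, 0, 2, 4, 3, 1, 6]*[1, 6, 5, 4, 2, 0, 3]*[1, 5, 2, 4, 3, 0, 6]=[1, 5, 0, 2, 3, 6, 4]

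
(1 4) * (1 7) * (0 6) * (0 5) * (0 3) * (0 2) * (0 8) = (0 6 5 3 2 8)(1 4 7)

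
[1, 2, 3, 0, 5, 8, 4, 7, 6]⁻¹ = [3, 0, 1, 2, 6, 4, 8, 7, 5]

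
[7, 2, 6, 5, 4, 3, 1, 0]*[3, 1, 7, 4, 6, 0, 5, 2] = [2, 7, 5, 0, 6, 4, 1, 3]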